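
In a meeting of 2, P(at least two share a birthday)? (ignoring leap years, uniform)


P(all different) = Π(365-i)/365 for i=0..1
= 0.997260
P(match) = 1 - 0.997260 = 0.002740

P ≈ 0.0027 ≈ 0.27%


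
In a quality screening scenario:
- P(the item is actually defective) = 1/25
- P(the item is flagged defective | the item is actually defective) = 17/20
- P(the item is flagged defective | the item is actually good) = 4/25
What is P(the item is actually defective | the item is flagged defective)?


Using Bayes' theorem:
P(A|B) = P(B|A)·P(A) / P(B)

P(the item is flagged defective) = 17/20 × 1/25 + 4/25 × 24/25
= 17/500 + 96/625 = 469/2500

P(the item is actually defective|the item is flagged defective) = (17/500) / (469/2500) = 85/469

P(the item is actually defective|the item is flagged defective) = 85/469 ≈ 18.12%


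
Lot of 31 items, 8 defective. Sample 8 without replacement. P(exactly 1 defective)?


Hypergeometric: C(8,1)×C(23,7)/C(31,8)
= 8×245157/7888725 = 653752/2629575

P(X=1) = 653752/2629575 ≈ 24.86%


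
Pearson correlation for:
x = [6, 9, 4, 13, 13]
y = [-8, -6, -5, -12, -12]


n=5, Σx=45, Σy=-43, Σxy=-434, Σx²=471, Σy²=413
r = (5×(-434) - 45×(-43))/√((5×471 - 45²)(5×413 - (-43)²))
= -235/√(330×216) = -235/√71280 ≈ -235/266.9831 ≈ -0.8802

r ≈ -0.8802


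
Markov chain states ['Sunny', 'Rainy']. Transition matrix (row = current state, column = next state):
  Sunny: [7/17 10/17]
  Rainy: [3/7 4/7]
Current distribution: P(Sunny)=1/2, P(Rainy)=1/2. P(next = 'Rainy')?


P(next=Rainy) = Σᵢ P(now=i)×P(i→Rainy)
= 1/2×10/17 + 1/2×4/7
= 5/17 + 2/7 = 69/119

P = 69/119 ≈ 0.5798


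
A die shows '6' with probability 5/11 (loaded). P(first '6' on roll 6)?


Geometric: P(X=6) = (1-p)^(k-1)×p = (6/11)^5×5/11 = 38880/1771561

P(X=6) = 38880/1771561 ≈ 2.19%


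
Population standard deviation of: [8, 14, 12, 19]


Mean = 53/4
  (8-53/4)²=441/16
  (14-53/4)²=9/16
  (12-53/4)²=25/16
  (19-53/4)²=529/16
Σ(x-μ)² = 251/4
σ² = (251/4)/4 = 251/16

σ = √(251/16) ≈ 3.9607


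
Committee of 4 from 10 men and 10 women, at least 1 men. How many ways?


Count by #men:
  1M,3W: C(10,1)×C(10,3)=1200
  2M,2W: C(10,2)×C(10,2)=2025
  3M,1W: C(10,3)×C(10,1)=1200
  4M,0W: C(10,4)×C(10,0)=210
Total = 4635

4635


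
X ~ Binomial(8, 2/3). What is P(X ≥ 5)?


P(X ≥ 5) = Σ P(X=i) for i=5..8
P(X=5) = 1792/6561
P(X=6) = 1792/6561
P(X=7) = 1024/6561
P(X=8) = 256/6561
Sum = 4864/6561

P(X ≥ 5) = 4864/6561 ≈ 74.14%


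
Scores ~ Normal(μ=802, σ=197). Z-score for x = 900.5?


z = (x - μ)/σ = (900.5 - 802)/197 = 0.5

z = 0.5


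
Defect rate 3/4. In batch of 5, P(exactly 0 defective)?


Binomial: P(X=0) = C(5,0)×p^0×(1-p)^5
= 1 × 1 × 1/1024 = 1/1024

P(X=0) = 1/1024 ≈ 0.10%


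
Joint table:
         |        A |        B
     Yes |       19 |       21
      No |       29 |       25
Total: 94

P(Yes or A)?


P(Yes∨A) = P(Yes) + P(A) - P(Yes∧A)
= (40 + 48 - 19)/94 = 69/94

P = 69/94 ≈ 73.40%


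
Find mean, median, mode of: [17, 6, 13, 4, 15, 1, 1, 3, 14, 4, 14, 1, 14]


Sorted: [1, 1, 1, 3, 4, 4, 6, 13, 14, 14, 14, 15, 17]
Mean = 107/13
Median = 6
Freq: {17: 1, 6: 1, 13: 1, 4: 2, 15: 1, 1: 3, 3: 1, 14: 3}
Mode: [1, 14]

Mean=107/13, Median=6, Mode=[1, 14]


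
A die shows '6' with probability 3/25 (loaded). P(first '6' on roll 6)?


Geometric: P(X=6) = (1-p)^(k-1)×p = (22/25)^5×3/25 = 15460896/244140625

P(X=6) = 15460896/244140625 ≈ 6.33%


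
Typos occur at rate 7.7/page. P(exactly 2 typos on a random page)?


Poisson(λ=7.7): P(X=2) = e^(-λ)×λ^k/k!
= e^(-7.7) × 7.7^2 / 2!
≈ 0.0004528271829 × 59.29 / 2 ≈ 0.013424

P(X=2) ≈ 0.013424 ≈ 1.34%


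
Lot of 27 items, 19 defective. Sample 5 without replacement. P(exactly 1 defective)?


Hypergeometric: C(19,1)×C(8,4)/C(27,5)
= 19×70/80730 = 133/8073

P(X=1) = 133/8073 ≈ 1.65%


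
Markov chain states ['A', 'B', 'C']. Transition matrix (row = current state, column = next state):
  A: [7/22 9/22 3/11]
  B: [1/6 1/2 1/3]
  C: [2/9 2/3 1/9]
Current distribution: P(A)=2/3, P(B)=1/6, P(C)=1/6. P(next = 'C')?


P(next=C) = Σᵢ P(now=i)×P(i→C)
= 2/3×3/11 + 1/6×1/3 + 1/6×1/9
= 2/11 + 1/18 + 1/54 = 76/297

P = 76/297 ≈ 0.2559


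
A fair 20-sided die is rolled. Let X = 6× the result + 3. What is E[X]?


E[die] = (1+20)/2 = 21/2
E[X] = 6×21/2 + 3 = 66

E[X] = 66


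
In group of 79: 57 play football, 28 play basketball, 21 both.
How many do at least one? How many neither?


|A∪B| = 57+28-21 = 64
Neither = 79-64 = 15

At least one: 64; Neither: 15


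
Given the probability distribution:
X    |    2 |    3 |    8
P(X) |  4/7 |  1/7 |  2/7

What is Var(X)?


E[X] = 27/7
E[X²] = 153/7
Var(X) = E[X²] - (E[X])² = 153/7 - 729/49 = 342/49

Var(X) = 342/49 ≈ 6.9796


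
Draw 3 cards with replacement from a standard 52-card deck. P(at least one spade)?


P(not a spade) = 39/52 = 3/4
P(none in 3 draws) = (3/4)^3 = 27/64
P(≥1 spade) = 1 - 27/64 = 37/64

P = 37/64 ≈ 57.81%


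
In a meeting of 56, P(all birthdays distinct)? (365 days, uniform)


P(all different) = Π(365-i)/365 for i=0..55
= (365/365)×(364/365)×...×(310/365)
= 0.011668

P ≈ 0.0117 ≈ 1.17%


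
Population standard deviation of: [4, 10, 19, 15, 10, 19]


Mean = 77/6
  (4-77/6)²=2809/36
  (10-77/6)²=289/36
  (19-77/6)²=1369/36
  (15-77/6)²=169/36
  (10-77/6)²=289/36
  (19-77/6)²=1369/36
Σ(x-μ)² = 1049/6
σ² = (1049/6)/6 = 1049/36

σ = √(1049/36) ≈ 5.3980


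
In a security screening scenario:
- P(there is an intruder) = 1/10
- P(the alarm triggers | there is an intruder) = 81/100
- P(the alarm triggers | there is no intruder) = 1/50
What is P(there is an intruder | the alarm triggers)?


Using Bayes' theorem:
P(A|B) = P(B|A)·P(A) / P(B)

P(the alarm triggers) = 81/100 × 1/10 + 1/50 × 9/10
= 81/1000 + 9/500 = 99/1000

P(there is an intruder|the alarm triggers) = (81/1000) / (99/1000) = 9/11

P(there is an intruder|the alarm triggers) = 9/11 ≈ 81.82%


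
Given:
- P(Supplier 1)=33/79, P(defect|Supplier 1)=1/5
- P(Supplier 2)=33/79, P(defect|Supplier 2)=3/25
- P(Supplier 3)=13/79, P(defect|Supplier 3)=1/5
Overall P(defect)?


P(B) = Σ P(B|Aᵢ)×P(Aᵢ)
  1/5×33/79 = 33/395
  3/25×33/79 = 99/1975
  1/5×13/79 = 13/395
Sum = 329/1975

P(defect) = 329/1975 ≈ 16.66%


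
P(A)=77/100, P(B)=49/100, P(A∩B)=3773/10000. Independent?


P(A)×P(B) = 3773/10000
P(A∩B) = 3773/10000
Equal ✓ → Independent

Yes, independent


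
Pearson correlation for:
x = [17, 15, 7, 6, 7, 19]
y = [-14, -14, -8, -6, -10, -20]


n=6, Σx=71, Σy=-72, Σxy=-990, Σx²=1009, Σy²=992
r = (6×(-990) - 71×(-72))/√((6×1009 - 71²)(6×992 - (-72)²))
= -828/√(1013×768) = -828/√777984 ≈ -828/882.0340 ≈ -0.9387

r ≈ -0.9387


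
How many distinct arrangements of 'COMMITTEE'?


Letters: 9, freq: {'C': 1, 'O': 1, 'M': 2, 'I': 1, 'T': 2, 'E': 2}
9!/(1!×1!×2!×1!×2!×2!) = 362880/8 = 45360

45360


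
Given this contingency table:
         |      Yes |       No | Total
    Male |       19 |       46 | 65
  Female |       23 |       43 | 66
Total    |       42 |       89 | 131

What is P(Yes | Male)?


P(Yes | Male) = 19/(19+46) = 19/65

P(Yes|Male) = 19/65 ≈ 29.23%


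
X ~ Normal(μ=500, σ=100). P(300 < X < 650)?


z₁=(300-500)/100=-2.0, z₂=(650-500)/100=1.5
P = Φ(1.5) - Φ(-2.0) = 0.933193 - 0.022750 = 0.910443 ≈ 0.9104

P(300 < X < 650) ≈ 0.9104


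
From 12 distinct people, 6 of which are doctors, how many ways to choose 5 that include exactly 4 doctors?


Choose 4 of the 6 doctors and 1 of the other 6 people:
C(6,4)×C(6,1) = 15×6 = 90

90


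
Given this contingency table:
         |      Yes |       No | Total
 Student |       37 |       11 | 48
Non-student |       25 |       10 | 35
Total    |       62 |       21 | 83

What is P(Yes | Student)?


P(Yes | Student) = 37/(37+11) = 37/48

P(Yes|Student) = 37/48 ≈ 77.08%


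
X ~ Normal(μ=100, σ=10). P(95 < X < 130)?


z₁=(95-100)/10=-0.5, z₂=(130-100)/10=3.0
P = Φ(3.0) - Φ(-0.5) = 0.998650 - 0.308538 = 0.690112 ≈ 0.6901

P(95 < X < 130) ≈ 0.6901


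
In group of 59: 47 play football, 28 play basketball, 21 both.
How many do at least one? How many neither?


|A∪B| = 47+28-21 = 54
Neither = 59-54 = 5

At least one: 54; Neither: 5


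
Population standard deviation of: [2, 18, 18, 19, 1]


Mean = 58/5
  (2-58/5)²=2304/25
  (18-58/5)²=1024/25
  (18-58/5)²=1024/25
  (19-58/5)²=1369/25
  (1-58/5)²=2809/25
Σ(x-μ)² = 1706/5
σ² = (1706/5)/5 = 1706/25

σ = √(1706/25) ≈ 8.2608


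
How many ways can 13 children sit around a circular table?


Circular arrangements of 13 distinct objects: fix one position to break rotational symmetry.
(n-1)! = 12! = 479001600

479001600


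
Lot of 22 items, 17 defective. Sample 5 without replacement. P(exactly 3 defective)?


Hypergeometric: C(17,3)×C(5,2)/C(22,5)
= 680×10/26334 = 3400/13167

P(X=3) = 3400/13167 ≈ 25.82%


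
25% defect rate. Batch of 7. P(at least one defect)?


P(all good) = (3/4)^7 = 2187/16384
P(≥1 defect) = 14197/16384

P = 14197/16384 ≈ 86.65%


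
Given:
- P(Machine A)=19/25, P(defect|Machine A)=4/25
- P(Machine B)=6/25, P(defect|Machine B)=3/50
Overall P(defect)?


P(B) = Σ P(B|Aᵢ)×P(Aᵢ)
  4/25×19/25 = 76/625
  3/50×6/25 = 9/625
Sum = 17/125

P(defect) = 17/125 ≈ 13.60%


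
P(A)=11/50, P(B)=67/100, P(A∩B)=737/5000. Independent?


P(A)×P(B) = 737/5000
P(A∩B) = 737/5000
Equal ✓ → Independent

Yes, independent


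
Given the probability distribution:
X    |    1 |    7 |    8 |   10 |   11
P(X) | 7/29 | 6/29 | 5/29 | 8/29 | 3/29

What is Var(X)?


E[X] = 202/29
E[X²] = 1784/29
Var(X) = E[X²] - (E[X])² = 1784/29 - 40804/841 = 10932/841

Var(X) = 10932/841 ≈ 12.9988


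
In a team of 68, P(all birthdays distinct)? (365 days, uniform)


P(all different) = Π(365-i)/365 for i=0..67
= (365/365)×(364/365)×...×(298/365)
= 0.001274

P ≈ 0.0013 ≈ 0.13%


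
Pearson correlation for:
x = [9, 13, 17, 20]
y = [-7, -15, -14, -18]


n=4, Σx=59, Σy=-54, Σxy=-856, Σx²=939, Σy²=794
r = (4×(-856) - 59×(-54))/√((4×939 - 59²)(4×794 - (-54)²))
= -238/√(275×260) = -238/√71500 ≈ -238/267.3948 ≈ -0.8901

r ≈ -0.8901


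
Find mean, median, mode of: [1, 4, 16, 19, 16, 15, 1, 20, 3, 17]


Sorted: [1, 1, 3, 4, 15, 16, 16, 17, 19, 20]
Mean = 112/10 = 56/5
Median = 31/2
Freq: {1: 2, 4: 1, 16: 2, 19: 1, 15: 1, 20: 1, 3: 1, 17: 1}
Mode: [1, 16]

Mean=56/5, Median=31/2, Mode=[1, 16]


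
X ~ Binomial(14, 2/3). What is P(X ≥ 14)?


P(X ≥ 14) = Σ P(X=i) for i=14..14
P(X=14) = 16384/4782969
Sum = 16384/4782969

P(X ≥ 14) = 16384/4782969 ≈ 0.34%


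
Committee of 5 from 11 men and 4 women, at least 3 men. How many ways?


Count by #men:
  3M,2W: C(11,3)×C(4,2)=990
  4M,1W: C(11,4)×C(4,1)=1320
  5M,0W: C(11,5)×C(4,0)=462
Total = 2772

2772


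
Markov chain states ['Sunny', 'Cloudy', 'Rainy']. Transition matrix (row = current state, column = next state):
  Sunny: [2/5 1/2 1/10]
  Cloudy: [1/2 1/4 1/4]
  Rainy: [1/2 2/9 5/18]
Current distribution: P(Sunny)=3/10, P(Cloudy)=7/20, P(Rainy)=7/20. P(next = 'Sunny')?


P(next=Sunny) = Σᵢ P(now=i)×P(i→Sunny)
= 3/10×2/5 + 7/20×1/2 + 7/20×1/2
= 3/25 + 7/40 + 7/40 = 47/100

P = 47/100 ≈ 0.4700


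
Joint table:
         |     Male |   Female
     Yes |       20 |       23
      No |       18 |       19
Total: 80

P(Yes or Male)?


P(Yes∨Male) = P(Yes) + P(Male) - P(Yes∧Male)
= (43 + 38 - 20)/80 = 61/80

P = 61/80 ≈ 76.25%


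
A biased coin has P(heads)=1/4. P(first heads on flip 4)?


Geometric: P(X=4) = (1-p)^(k-1)×p = (3/4)^3×1/4 = 27/256

P(X=4) = 27/256 ≈ 10.55%


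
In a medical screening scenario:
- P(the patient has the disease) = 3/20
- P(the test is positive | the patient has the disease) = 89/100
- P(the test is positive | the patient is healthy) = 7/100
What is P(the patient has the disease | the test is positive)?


Using Bayes' theorem:
P(A|B) = P(B|A)·P(A) / P(B)

P(the test is positive) = 89/100 × 3/20 + 7/100 × 17/20
= 267/2000 + 119/2000 = 193/1000

P(the patient has the disease|the test is positive) = (267/2000) / (193/1000) = 267/386

P(the patient has the disease|the test is positive) = 267/386 ≈ 69.17%


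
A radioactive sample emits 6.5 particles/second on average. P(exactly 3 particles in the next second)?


Poisson(λ=6.5): P(X=3) = e^(-λ)×λ^k/k!
= e^(-6.5) × 6.5^3 / 3!
≈ 0.001503439193 × 274.625 / 6 ≈ 0.068814

P(X=3) ≈ 0.068814 ≈ 6.88%


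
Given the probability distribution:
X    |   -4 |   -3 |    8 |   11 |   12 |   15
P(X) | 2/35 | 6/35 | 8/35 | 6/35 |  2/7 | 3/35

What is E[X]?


E[X] = Σ x·P(X=x)
= (-4)×(2/35) + (-3)×(6/35) + (8)×(8/35) + (11)×(6/35) + (12)×(2/7) + (15)×(3/35)
= 269/35

E[X] = 269/35


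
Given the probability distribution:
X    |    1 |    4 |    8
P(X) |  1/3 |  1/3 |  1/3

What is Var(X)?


E[X] = 13/3
E[X²] = 27
Var(X) = E[X²] - (E[X])² = 27 - 169/9 = 74/9

Var(X) = 74/9 ≈ 8.2222


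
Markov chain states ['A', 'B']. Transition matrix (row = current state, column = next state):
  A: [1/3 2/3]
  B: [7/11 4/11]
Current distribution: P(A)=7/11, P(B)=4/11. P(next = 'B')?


P(next=B) = Σᵢ P(now=i)×P(i→B)
= 7/11×2/3 + 4/11×4/11
= 14/33 + 16/121 = 202/363

P = 202/363 ≈ 0.5565


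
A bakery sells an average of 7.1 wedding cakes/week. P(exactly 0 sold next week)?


Poisson(λ=7.1): P(X=0) = e^(-λ)×λ^k/k!
= e^(-7.1) × 7.1^0 / 0!
≈ 0.0008251049233 × 1 / 1 ≈ 0.000825

P(X=0) ≈ 0.000825 ≈ 0.08%


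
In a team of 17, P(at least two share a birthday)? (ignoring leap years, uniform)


P(all different) = Π(365-i)/365 for i=0..16
= 0.684992
P(match) = 1 - 0.684992 = 0.315008

P ≈ 0.3150 ≈ 31.50%


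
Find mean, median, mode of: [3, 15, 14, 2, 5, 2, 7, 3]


Sorted: [2, 2, 3, 3, 5, 7, 14, 15]
Mean = 51/8
Median = 4
Freq: {3: 2, 15: 1, 14: 1, 2: 2, 5: 1, 7: 1}
Mode: [2, 3]

Mean=51/8, Median=4, Mode=[2, 3]


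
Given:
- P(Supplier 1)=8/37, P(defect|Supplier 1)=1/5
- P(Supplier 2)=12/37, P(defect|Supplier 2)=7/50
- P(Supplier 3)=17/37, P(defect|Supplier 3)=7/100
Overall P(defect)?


P(B) = Σ P(B|Aᵢ)×P(Aᵢ)
  1/5×8/37 = 8/185
  7/50×12/37 = 42/925
  7/100×17/37 = 119/3700
Sum = 447/3700

P(defect) = 447/3700 ≈ 12.08%


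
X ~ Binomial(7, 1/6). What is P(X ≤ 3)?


P(X ≤ 3) = Σ P(X=i) for i=0..3
P(X=0) = 78125/279936
P(X=1) = 109375/279936
P(X=2) = 21875/93312
P(X=3) = 21875/279936
Sum = 34375/34992

P(X ≤ 3) = 34375/34992 ≈ 98.24%


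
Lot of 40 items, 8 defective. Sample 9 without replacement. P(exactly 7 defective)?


Hypergeometric: C(8,7)×C(32,2)/C(40,9)
= 8×496/273438880 = 124/8544965

P(X=7) = 124/8544965 ≈ 0.00%


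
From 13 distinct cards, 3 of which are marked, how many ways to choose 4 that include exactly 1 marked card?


Choose 1 of the 3 marked cards and 3 of the other 10 cards:
C(3,1)×C(10,3) = 3×120 = 360

360


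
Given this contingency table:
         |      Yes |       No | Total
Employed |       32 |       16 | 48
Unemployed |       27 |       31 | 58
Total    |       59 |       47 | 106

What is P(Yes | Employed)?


P(Yes | Employed) = 32/(32+16) = 32/48 = 2/3

P(Yes|Employed) = 2/3 ≈ 66.67%


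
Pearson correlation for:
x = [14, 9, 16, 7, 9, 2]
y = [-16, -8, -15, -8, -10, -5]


n=6, Σx=57, Σy=-62, Σxy=-692, Σx²=667, Σy²=734
r = (6×(-692) - 57×(-62))/√((6×667 - 57²)(6×734 - (-62)²))
= -618/√(753×560) = -618/√421680 ≈ -618/649.3689 ≈ -0.9517

r ≈ -0.9517


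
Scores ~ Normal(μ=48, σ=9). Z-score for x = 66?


z = (x - μ)/σ = (66 - 48)/9 = 2.0

z = 2.0


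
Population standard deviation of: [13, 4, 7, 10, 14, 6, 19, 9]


Mean = 82/8 = 41/4
  (13-41/4)²=121/16
  (4-41/4)²=625/16
  (7-41/4)²=169/16
  (10-41/4)²=1/16
  (14-41/4)²=225/16
  (6-41/4)²=289/16
  (19-41/4)²=1225/16
  (9-41/4)²=25/16
Σ(x-μ)² = 335/2
σ² = (335/2)/8 = 335/16

σ = √(335/16) ≈ 4.5758


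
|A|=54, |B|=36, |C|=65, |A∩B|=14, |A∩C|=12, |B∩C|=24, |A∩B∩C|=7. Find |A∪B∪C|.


|A∪B∪C| = 54+36+65-14-12-24+7 = 112

|A∪B∪C| = 112


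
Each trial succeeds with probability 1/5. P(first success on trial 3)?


Geometric: P(X=3) = (1-p)^(k-1)×p = (4/5)^2×1/5 = 16/125

P(X=3) = 16/125 ≈ 12.80%


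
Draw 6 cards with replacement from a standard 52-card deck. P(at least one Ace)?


P(not a Ace) = 48/52 = 12/13
P(none in 6 draws) = (12/13)^6 = 2985984/4826809
P(≥1 Ace) = 1 - 2985984/4826809 = 1840825/4826809

P = 1840825/4826809 ≈ 38.14%


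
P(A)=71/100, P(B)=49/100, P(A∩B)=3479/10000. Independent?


P(A)×P(B) = 3479/10000
P(A∩B) = 3479/10000
Equal ✓ → Independent

Yes, independent


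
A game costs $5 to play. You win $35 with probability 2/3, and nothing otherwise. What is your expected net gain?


E[gain] = (35-5)×2/3 + (-5)×1/3
= 20 - 5/3 = 55/3

Expected net gain = $55/3 ≈ $18.33


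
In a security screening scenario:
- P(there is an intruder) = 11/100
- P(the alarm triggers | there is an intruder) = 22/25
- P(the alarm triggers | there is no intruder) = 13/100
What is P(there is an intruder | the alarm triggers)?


Using Bayes' theorem:
P(A|B) = P(B|A)·P(A) / P(B)

P(the alarm triggers) = 22/25 × 11/100 + 13/100 × 89/100
= 121/1250 + 1157/10000 = 17/80

P(there is an intruder|the alarm triggers) = (121/1250) / (17/80) = 968/2125

P(there is an intruder|the alarm triggers) = 968/2125 ≈ 45.55%


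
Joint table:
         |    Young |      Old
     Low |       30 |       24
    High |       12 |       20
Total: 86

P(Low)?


P(Low) = (30+24)/86 = 54/86 = 27/43

P(Low) = 27/43 ≈ 62.79%


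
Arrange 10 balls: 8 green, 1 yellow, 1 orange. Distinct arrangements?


10!/(8!×1!×1!) = 90

90


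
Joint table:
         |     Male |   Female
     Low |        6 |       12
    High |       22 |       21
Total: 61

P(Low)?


P(Low) = (6+12)/61 = 18/61

P(Low) = 18/61 ≈ 29.51%


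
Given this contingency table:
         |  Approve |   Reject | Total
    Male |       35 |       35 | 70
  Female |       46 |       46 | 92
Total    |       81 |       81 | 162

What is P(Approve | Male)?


P(Approve | Male) = 35/(35+35) = 35/70 = 1/2

P(Approve|Male) = 1/2 ≈ 50.00%


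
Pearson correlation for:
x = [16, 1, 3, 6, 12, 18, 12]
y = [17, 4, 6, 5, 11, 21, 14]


n=7, Σx=68, Σy=78, Σxy=1002, Σx²=914, Σy²=1124
r = (7×1002 - 68×78)/√((7×914 - 68²)(7×1124 - 78²))
= 1710/√(1774×1784) = 1710/√3164816 ≈ 1710/1778.9930 ≈ 0.9612

r ≈ 0.9612


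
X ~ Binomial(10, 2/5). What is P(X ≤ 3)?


P(X ≤ 3) = Σ P(X=i) for i=0..3
P(X=0) = 59049/9765625
P(X=1) = 78732/1953125
P(X=2) = 236196/1953125
P(X=3) = 419904/1953125
Sum = 3733209/9765625

P(X ≤ 3) = 3733209/9765625 ≈ 38.23%


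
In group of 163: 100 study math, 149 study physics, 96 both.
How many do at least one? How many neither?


|A∪B| = 100+149-96 = 153
Neither = 163-153 = 10

At least one: 153; Neither: 10


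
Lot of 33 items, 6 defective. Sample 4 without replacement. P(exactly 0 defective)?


Hypergeometric: C(6,0)×C(27,4)/C(33,4)
= 1×17550/40920 = 585/1364

P(X=0) = 585/1364 ≈ 42.89%


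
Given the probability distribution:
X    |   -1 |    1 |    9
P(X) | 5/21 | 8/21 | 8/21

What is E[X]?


E[X] = Σ x·P(X=x)
= (-1)×(5/21) + (1)×(8/21) + (9)×(8/21)
= 25/7

E[X] = 25/7


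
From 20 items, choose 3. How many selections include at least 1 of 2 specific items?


Complement: C(20,3) - C(18,3) = 1140 - 816 = 324

324


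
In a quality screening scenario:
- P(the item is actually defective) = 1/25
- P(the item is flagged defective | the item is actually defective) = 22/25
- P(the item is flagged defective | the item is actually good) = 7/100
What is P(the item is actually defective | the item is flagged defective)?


Using Bayes' theorem:
P(A|B) = P(B|A)·P(A) / P(B)

P(the item is flagged defective) = 22/25 × 1/25 + 7/100 × 24/25
= 22/625 + 42/625 = 64/625

P(the item is actually defective|the item is flagged defective) = (22/625) / (64/625) = 11/32

P(the item is actually defective|the item is flagged defective) = 11/32 ≈ 34.38%


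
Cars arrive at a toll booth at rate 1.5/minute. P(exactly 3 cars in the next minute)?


Poisson(λ=1.5): P(X=3) = e^(-λ)×λ^k/k!
= e^(-1.5) × 1.5^3 / 3!
≈ 0.2231301601 × 3.375 / 6 ≈ 0.125511

P(X=3) ≈ 0.125511 ≈ 12.55%


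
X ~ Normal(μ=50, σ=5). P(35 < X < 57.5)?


z₁=(35-50)/5=-3.0, z₂=(57.5-50)/5=1.5
P = Φ(1.5) - Φ(-3.0) = 0.933193 - 0.001350 = 0.931843 ≈ 0.9318

P(35 < X < 57.5) ≈ 0.9318


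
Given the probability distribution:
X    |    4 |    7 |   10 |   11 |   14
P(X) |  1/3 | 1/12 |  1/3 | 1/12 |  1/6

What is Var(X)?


E[X] = 17/2
E[X²] = 171/2
Var(X) = E[X²] - (E[X])² = 171/2 - 289/4 = 53/4

Var(X) = 53/4 ≈ 13.2500


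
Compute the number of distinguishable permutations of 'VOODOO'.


Letters: 6, freq: {'V': 1, 'O': 4, 'D': 1}
6!/(1!×4!×1!) = 720/24 = 30

30


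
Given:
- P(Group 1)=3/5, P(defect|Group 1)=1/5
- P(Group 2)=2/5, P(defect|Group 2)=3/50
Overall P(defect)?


P(B) = Σ P(B|Aᵢ)×P(Aᵢ)
  1/5×3/5 = 3/25
  3/50×2/5 = 3/125
Sum = 18/125

P(defect) = 18/125 ≈ 14.40%


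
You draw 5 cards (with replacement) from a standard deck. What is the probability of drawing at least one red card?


P(not a red card) = 26/52 = 1/2
P(none in 5 draws) = (1/2)^5 = 1/32
P(≥1 red card) = 1 - 1/32 = 31/32

P = 31/32 ≈ 96.88%


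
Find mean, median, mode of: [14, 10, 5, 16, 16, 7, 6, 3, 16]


Sorted: [3, 5, 6, 7, 10, 14, 16, 16, 16]
Mean = 93/9 = 31/3
Median = 10
Freq: {14: 1, 10: 1, 5: 1, 16: 3, 7: 1, 6: 1, 3: 1}
Mode: [16]

Mean=31/3, Median=10, Mode=16


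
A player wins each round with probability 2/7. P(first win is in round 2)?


Geometric: P(X=2) = (1-p)^(k-1)×p = (5/7)^1×2/7 = 10/49

P(X=2) = 10/49 ≈ 20.41%


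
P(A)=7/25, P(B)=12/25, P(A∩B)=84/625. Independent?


P(A)×P(B) = 84/625
P(A∩B) = 84/625
Equal ✓ → Independent

Yes, independent


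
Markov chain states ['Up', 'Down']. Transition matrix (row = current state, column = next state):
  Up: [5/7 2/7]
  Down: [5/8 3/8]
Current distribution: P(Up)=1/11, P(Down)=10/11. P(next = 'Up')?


P(next=Up) = Σᵢ P(now=i)×P(i→Up)
= 1/11×5/7 + 10/11×5/8
= 5/77 + 25/44 = 195/308

P = 195/308 ≈ 0.6331


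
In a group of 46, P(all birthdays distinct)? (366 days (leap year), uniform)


P(all different) = Π(366-i)/366 for i=0..45
= (366/366)×(365/366)×...×(321/366)
= 0.052187

P ≈ 0.0522 ≈ 5.22%


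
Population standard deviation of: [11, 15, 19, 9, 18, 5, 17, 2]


Mean = 96/8 = 12
  (11-12)²=1
  (15-12)²=9
  (19-12)²=49
  (9-12)²=9
  (18-12)²=36
  (5-12)²=49
  (17-12)²=25
  (2-12)²=100
Σ(x-μ)² = 278
σ² = 278/8 = 139/4

σ = √(139/4) ≈ 5.8949


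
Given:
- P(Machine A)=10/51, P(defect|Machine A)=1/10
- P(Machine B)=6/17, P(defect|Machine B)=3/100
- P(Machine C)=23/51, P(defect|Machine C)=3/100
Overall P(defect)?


P(B) = Σ P(B|Aᵢ)×P(Aᵢ)
  1/10×10/51 = 1/51
  3/100×6/17 = 9/850
  3/100×23/51 = 23/1700
Sum = 223/5100

P(defect) = 223/5100 ≈ 4.37%


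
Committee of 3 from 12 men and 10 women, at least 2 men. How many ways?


Count by #men:
  2M,1W: C(12,2)×C(10,1)=660
  3M,0W: C(12,3)×C(10,0)=220
Total = 880

880


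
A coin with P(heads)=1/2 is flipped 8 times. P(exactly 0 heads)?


Binomial: P(X=0) = C(8,0)×p^0×(1-p)^8
= 1 × 1 × 1/256 = 1/256

P(X=0) = 1/256 ≈ 0.39%


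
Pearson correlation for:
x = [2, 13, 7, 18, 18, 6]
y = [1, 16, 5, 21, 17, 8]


n=6, Σx=64, Σy=68, Σxy=977, Σx²=906, Σy²=1076
r = (6×977 - 64×68)/√((6×906 - 64²)(6×1076 - 68²))
= 1510/√(1340×1832) = 1510/√2454880 ≈ 1510/1566.8057 ≈ 0.9637

r ≈ 0.9637


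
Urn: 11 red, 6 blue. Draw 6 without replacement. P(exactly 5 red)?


Hypergeometric: C(11,5)×C(6,1)/C(17,6)
= 462×6/12376 = 99/442

P(X=5) = 99/442 ≈ 22.40%


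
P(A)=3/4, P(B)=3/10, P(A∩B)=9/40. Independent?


P(A)×P(B) = 9/40
P(A∩B) = 9/40
Equal ✓ → Independent

Yes, independent


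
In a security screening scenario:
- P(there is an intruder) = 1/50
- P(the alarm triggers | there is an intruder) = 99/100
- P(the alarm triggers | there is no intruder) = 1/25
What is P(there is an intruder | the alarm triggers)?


Using Bayes' theorem:
P(A|B) = P(B|A)·P(A) / P(B)

P(the alarm triggers) = 99/100 × 1/50 + 1/25 × 49/50
= 99/5000 + 49/1250 = 59/1000

P(there is an intruder|the alarm triggers) = (99/5000) / (59/1000) = 99/295

P(there is an intruder|the alarm triggers) = 99/295 ≈ 33.56%


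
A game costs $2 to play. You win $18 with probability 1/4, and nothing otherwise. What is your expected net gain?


E[gain] = (18-2)×1/4 + (-2)×3/4
= 4 - 3/2 = 5/2

Expected net gain = $5/2 ≈ $2.50


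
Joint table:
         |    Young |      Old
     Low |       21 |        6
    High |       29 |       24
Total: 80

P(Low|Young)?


P(Low|Young) = 21/(21+29) = 21/50

P = 21/50 ≈ 42.00%


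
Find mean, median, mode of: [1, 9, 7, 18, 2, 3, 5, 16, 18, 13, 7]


Sorted: [1, 2, 3, 5, 7, 7, 9, 13, 16, 18, 18]
Mean = 99/11 = 9
Median = 7
Freq: {1: 1, 9: 1, 7: 2, 18: 2, 2: 1, 3: 1, 5: 1, 16: 1, 13: 1}
Mode: [7, 18]

Mean=9, Median=7, Mode=[7, 18]


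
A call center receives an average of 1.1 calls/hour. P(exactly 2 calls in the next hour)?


Poisson(λ=1.1): P(X=2) = e^(-λ)×λ^k/k!
= e^(-1.1) × 1.1^2 / 2!
≈ 0.3328710837 × 1.21 / 2 ≈ 0.201387

P(X=2) ≈ 0.201387 ≈ 20.14%


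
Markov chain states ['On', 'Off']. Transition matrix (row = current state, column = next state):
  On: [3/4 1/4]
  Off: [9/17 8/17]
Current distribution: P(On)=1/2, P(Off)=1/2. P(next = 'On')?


P(next=On) = Σᵢ P(now=i)×P(i→On)
= 1/2×3/4 + 1/2×9/17
= 3/8 + 9/34 = 87/136

P = 87/136 ≈ 0.6397


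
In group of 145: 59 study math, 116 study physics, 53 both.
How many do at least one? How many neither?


|A∪B| = 59+116-53 = 122
Neither = 145-122 = 23

At least one: 122; Neither: 23


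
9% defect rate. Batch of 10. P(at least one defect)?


P(all good) = (91/100)^10 = 38941611811810745401/100000000000000000000
P(≥1 defect) = 61058388188189254599/100000000000000000000

P = 61058388188189254599/100000000000000000000 ≈ 61.06%


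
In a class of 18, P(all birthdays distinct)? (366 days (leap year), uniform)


P(all different) = Π(366-i)/366 for i=0..17
= (366/366)×(365/366)×...×(349/366)
= 0.653862

P ≈ 0.6539 ≈ 65.39%


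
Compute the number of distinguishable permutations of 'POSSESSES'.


Letters: 9, freq: {'P': 1, 'O': 1, 'S': 5, 'E': 2}
9!/(1!×1!×5!×2!) = 362880/240 = 1512

1512


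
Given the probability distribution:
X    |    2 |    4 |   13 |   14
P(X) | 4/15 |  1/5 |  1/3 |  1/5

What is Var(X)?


E[X] = 127/15
E[X²] = 499/5
Var(X) = E[X²] - (E[X])² = 499/5 - 16129/225 = 6326/225

Var(X) = 6326/225 ≈ 28.1156


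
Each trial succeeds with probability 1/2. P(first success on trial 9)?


Geometric: P(X=9) = (1-p)^(k-1)×p = (1/2)^8×1/2 = 1/512

P(X=9) = 1/512 ≈ 0.20%


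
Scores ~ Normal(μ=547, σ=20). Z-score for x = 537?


z = (x - μ)/σ = (537 - 547)/20 = -0.5

z = -0.5


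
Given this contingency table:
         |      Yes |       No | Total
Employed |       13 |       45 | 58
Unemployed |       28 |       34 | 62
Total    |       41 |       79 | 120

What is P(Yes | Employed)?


P(Yes | Employed) = 13/(13+45) = 13/58

P(Yes|Employed) = 13/58 ≈ 22.41%


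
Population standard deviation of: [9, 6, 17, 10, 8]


Mean = 50/5 = 10
  (9-10)²=1
  (6-10)²=16
  (17-10)²=49
  (10-10)²=0
  (8-10)²=4
Σ(x-μ)² = 70
σ² = 70/5 = 14

σ = √(14) ≈ 3.7417


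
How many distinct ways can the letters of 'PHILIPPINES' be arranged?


Letters: 11, freq: {'P': 3, 'H': 1, 'I': 3, 'L': 1, 'N': 1, 'E': 1, 'S': 1}
11!/(3!×1!×3!×1!×1!×1!×1!) = 39916800/36 = 1108800

1108800


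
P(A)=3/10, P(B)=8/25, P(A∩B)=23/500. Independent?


P(A)×P(B) = 12/125
P(A∩B) = 23/500
Not equal → NOT independent

No, not independent


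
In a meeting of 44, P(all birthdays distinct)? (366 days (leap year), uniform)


P(all different) = Π(366-i)/366 for i=0..43
= (366/366)×(365/366)×...×(323/366)
= 0.067633

P ≈ 0.0676 ≈ 6.76%


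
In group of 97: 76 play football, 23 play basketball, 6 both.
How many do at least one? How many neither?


|A∪B| = 76+23-6 = 93
Neither = 97-93 = 4

At least one: 93; Neither: 4


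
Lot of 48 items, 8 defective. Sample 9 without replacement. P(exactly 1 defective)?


Hypergeometric: C(8,1)×C(40,8)/C(48,9)
= 8×76904685/1677106640 = 1398267/3811606

P(X=1) = 1398267/3811606 ≈ 36.68%


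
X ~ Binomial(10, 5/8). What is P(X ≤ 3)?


P(X ≤ 3) = Σ P(X=i) for i=0..3
P(X=0) = 59049/1073741824
P(X=1) = 492075/536870912
P(X=2) = 7381125/1073741824
P(X=3) = 4100625/134217728
Sum = 10307331/268435456

P(X ≤ 3) = 10307331/268435456 ≈ 3.84%


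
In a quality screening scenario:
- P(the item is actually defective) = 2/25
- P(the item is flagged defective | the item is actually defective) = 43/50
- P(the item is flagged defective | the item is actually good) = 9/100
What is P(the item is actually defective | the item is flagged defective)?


Using Bayes' theorem:
P(A|B) = P(B|A)·P(A) / P(B)

P(the item is flagged defective) = 43/50 × 2/25 + 9/100 × 23/25
= 43/625 + 207/2500 = 379/2500

P(the item is actually defective|the item is flagged defective) = (43/625) / (379/2500) = 172/379

P(the item is actually defective|the item is flagged defective) = 172/379 ≈ 45.38%


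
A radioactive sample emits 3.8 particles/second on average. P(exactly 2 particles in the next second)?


Poisson(λ=3.8): P(X=2) = e^(-λ)×λ^k/k!
= e^(-3.8) × 3.8^2 / 2!
≈ 0.02237077186 × 14.44 / 2 ≈ 0.161517

P(X=2) ≈ 0.161517 ≈ 16.15%


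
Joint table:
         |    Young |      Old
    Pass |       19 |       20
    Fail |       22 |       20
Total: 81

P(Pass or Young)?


P(Pass∨Young) = P(Pass) + P(Young) - P(Pass∧Young)
= (39 + 41 - 19)/81 = 61/81

P = 61/81 ≈ 75.31%


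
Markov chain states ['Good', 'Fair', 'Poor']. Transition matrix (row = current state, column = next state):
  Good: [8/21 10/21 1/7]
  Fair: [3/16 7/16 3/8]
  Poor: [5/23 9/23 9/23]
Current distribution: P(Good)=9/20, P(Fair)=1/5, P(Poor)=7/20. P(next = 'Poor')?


P(next=Poor) = Σᵢ P(now=i)×P(i→Poor)
= 9/20×1/7 + 1/5×3/8 + 7/20×9/23
= 9/140 + 3/40 + 63/460 = 1779/6440

P = 1779/6440 ≈ 0.2762


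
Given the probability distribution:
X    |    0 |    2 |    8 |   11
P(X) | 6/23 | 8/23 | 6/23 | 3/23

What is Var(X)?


E[X] = 97/23
E[X²] = 779/23
Var(X) = E[X²] - (E[X])² = 779/23 - 9409/529 = 8508/529

Var(X) = 8508/529 ≈ 16.0832


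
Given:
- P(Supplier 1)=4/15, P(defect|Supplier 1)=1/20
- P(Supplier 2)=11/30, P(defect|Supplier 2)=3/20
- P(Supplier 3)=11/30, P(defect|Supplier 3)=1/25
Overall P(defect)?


P(B) = Σ P(B|Aᵢ)×P(Aᵢ)
  1/20×4/15 = 1/75
  3/20×11/30 = 11/200
  1/25×11/30 = 11/750
Sum = 83/1000

P(defect) = 83/1000 ≈ 8.30%


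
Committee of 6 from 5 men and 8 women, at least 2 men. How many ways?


Count by #men:
  2M,4W: C(5,2)×C(8,4)=700
  3M,3W: C(5,3)×C(8,3)=560
  4M,2W: C(5,4)×C(8,2)=140
  5M,1W: C(5,5)×C(8,1)=8
Total = 1408

1408


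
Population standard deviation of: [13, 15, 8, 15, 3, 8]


Mean = 62/6 = 31/3
  (13-31/3)²=64/9
  (15-31/3)²=196/9
  (8-31/3)²=49/9
  (15-31/3)²=196/9
  (3-31/3)²=484/9
  (8-31/3)²=49/9
Σ(x-μ)² = 346/3
σ² = (346/3)/6 = 173/9

σ = √(173/9) ≈ 4.3843


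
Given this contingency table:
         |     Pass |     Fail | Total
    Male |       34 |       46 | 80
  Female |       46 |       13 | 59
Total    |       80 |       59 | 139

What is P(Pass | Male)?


P(Pass | Male) = 34/(34+46) = 34/80 = 17/40

P(Pass|Male) = 17/40 ≈ 42.50%


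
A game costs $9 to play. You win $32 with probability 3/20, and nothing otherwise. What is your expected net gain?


E[gain] = (32-9)×3/20 + (-9)×17/20
= 69/20 - 153/20 = -21/5

Expected net gain = $-21/5 ≈ $-4.20


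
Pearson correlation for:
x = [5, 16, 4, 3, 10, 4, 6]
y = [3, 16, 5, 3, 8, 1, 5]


n=7, Σx=48, Σy=41, Σxy=414, Σx²=458, Σy²=389
r = (7×414 - 48×41)/√((7×458 - 48²)(7×389 - 41²))
= 930/√(902×1042) = 930/√939884 ≈ 930/969.4761 ≈ 0.9593

r ≈ 0.9593


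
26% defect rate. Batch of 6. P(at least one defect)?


P(all good) = (37/50)^6 = 2565726409/15625000000
P(≥1 defect) = 13059273591/15625000000

P = 13059273591/15625000000 ≈ 83.58%


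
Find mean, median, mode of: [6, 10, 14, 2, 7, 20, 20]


Sorted: [2, 6, 7, 10, 14, 20, 20]
Mean = 79/7
Median = 10
Freq: {6: 1, 10: 1, 14: 1, 2: 1, 7: 1, 20: 2}
Mode: [20]

Mean=79/7, Median=10, Mode=20


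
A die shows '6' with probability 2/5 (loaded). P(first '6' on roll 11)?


Geometric: P(X=11) = (1-p)^(k-1)×p = (3/5)^10×2/5 = 118098/48828125

P(X=11) = 118098/48828125 ≈ 0.24%


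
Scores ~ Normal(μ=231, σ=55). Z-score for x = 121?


z = (x - μ)/σ = (121 - 231)/55 = -2.0

z = -2.0


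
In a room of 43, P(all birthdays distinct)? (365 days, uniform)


P(all different) = Π(365-i)/365 for i=0..42
= (365/365)×(364/365)×...×(323/365)
= 0.076077

P ≈ 0.0761 ≈ 7.61%


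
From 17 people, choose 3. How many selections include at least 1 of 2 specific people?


Complement: C(17,3) - C(15,3) = 680 - 455 = 225

225


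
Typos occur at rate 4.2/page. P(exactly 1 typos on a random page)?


Poisson(λ=4.2): P(X=1) = e^(-λ)×λ^k/k!
= e^(-4.2) × 4.2^1 / 1!
≈ 0.01499557682 × 4.2 / 1 ≈ 0.062981

P(X=1) ≈ 0.062981 ≈ 6.30%


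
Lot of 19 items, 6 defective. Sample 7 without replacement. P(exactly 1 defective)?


Hypergeometric: C(6,1)×C(13,6)/C(19,7)
= 6×1716/50388 = 66/323

P(X=1) = 66/323 ≈ 20.43%


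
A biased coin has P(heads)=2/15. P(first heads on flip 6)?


Geometric: P(X=6) = (1-p)^(k-1)×p = (13/15)^5×2/15 = 742586/11390625

P(X=6) = 742586/11390625 ≈ 6.52%


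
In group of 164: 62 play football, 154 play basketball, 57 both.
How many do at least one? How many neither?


|A∪B| = 62+154-57 = 159
Neither = 164-159 = 5

At least one: 159; Neither: 5


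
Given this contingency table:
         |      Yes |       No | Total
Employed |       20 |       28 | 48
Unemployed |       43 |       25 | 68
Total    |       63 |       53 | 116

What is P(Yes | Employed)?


P(Yes | Employed) = 20/(20+28) = 20/48 = 5/12

P(Yes|Employed) = 5/12 ≈ 41.67%


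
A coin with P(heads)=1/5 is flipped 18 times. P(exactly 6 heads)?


Binomial: P(X=6) = C(18,6)×p^6×(1-p)^12
= 18564 × 1/15625 × 16777216/244140625 = 311452237824/3814697265625

P(X=6) = 311452237824/3814697265625 ≈ 8.16%


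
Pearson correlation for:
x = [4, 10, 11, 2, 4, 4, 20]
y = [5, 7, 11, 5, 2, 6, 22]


n=7, Σx=55, Σy=58, Σxy=693, Σx²=673, Σy²=744
r = (7×693 - 55×58)/√((7×673 - 55²)(7×744 - 58²))
= 1661/√(1686×1844) = 1661/√3108984 ≈ 1661/1763.2311 ≈ 0.9420

r ≈ 0.9420


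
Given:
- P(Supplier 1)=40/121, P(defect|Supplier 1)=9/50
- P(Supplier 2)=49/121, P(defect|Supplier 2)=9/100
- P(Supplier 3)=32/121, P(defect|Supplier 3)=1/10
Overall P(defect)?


P(B) = Σ P(B|Aᵢ)×P(Aᵢ)
  9/50×40/121 = 36/605
  9/100×49/121 = 441/12100
  1/10×32/121 = 16/605
Sum = 1481/12100

P(defect) = 1481/12100 ≈ 12.24%


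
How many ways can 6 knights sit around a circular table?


Circular arrangements of 6 distinct objects: fix one position to break rotational symmetry.
(n-1)! = 5! = 120

120


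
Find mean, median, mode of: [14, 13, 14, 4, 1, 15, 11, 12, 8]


Sorted: [1, 4, 8, 11, 12, 13, 14, 14, 15]
Mean = 92/9
Median = 12
Freq: {14: 2, 13: 1, 4: 1, 1: 1, 15: 1, 11: 1, 12: 1, 8: 1}
Mode: [14]

Mean=92/9, Median=12, Mode=14


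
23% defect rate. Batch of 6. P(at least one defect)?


P(all good) = (77/100)^6 = 208422380089/1000000000000
P(≥1 defect) = 791577619911/1000000000000

P = 791577619911/1000000000000 ≈ 79.16%


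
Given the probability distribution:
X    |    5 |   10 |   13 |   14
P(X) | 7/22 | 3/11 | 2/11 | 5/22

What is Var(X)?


E[X] = 217/22
E[X²] = 221/2
Var(X) = E[X²] - (E[X])² = 221/2 - 47089/484 = 6393/484

Var(X) = 6393/484 ≈ 13.2087


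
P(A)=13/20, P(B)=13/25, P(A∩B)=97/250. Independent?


P(A)×P(B) = 169/500
P(A∩B) = 97/250
Not equal → NOT independent

No, not independent


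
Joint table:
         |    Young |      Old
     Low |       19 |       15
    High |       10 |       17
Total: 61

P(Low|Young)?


P(Low|Young) = 19/(19+10) = 19/29

P = 19/29 ≈ 65.52%


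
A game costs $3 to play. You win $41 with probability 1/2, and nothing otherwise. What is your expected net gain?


E[gain] = (41-3)×1/2 + (-3)×1/2
= 19 - 3/2 = 35/2

Expected net gain = $35/2 ≈ $17.50


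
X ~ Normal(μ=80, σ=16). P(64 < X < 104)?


z₁=(64-80)/16=-1.0, z₂=(104-80)/16=1.5
P = Φ(1.5) - Φ(-1.0) = 0.933193 - 0.158655 = 0.774538 ≈ 0.7745

P(64 < X < 104) ≈ 0.7745


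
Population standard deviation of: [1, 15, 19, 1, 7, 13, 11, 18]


Mean = 85/8
  (1-85/8)²=5929/64
  (15-85/8)²=1225/64
  (19-85/8)²=4489/64
  (1-85/8)²=5929/64
  (7-85/8)²=841/64
  (13-85/8)²=361/64
  (11-85/8)²=9/64
  (18-85/8)²=3481/64
Σ(x-μ)² = 2783/8
σ² = (2783/8)/8 = 2783/64

σ = √(2783/64) ≈ 6.5943


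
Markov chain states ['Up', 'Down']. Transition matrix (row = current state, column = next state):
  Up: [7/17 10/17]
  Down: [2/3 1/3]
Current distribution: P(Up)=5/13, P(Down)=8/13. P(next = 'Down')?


P(next=Down) = Σᵢ P(now=i)×P(i→Down)
= 5/13×10/17 + 8/13×1/3
= 50/221 + 8/39 = 22/51

P = 22/51 ≈ 0.4314


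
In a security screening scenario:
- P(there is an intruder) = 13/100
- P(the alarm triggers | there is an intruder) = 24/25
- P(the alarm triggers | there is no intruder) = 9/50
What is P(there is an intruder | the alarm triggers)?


Using Bayes' theorem:
P(A|B) = P(B|A)·P(A) / P(B)

P(the alarm triggers) = 24/25 × 13/100 + 9/50 × 87/100
= 78/625 + 783/5000 = 1407/5000

P(there is an intruder|the alarm triggers) = (78/625) / (1407/5000) = 208/469

P(there is an intruder|the alarm triggers) = 208/469 ≈ 44.35%


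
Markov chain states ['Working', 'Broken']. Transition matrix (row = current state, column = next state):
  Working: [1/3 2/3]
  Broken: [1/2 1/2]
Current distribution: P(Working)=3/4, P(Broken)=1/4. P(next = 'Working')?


P(next=Working) = Σᵢ P(now=i)×P(i→Working)
= 3/4×1/3 + 1/4×1/2
= 1/4 + 1/8 = 3/8

P = 3/8 ≈ 0.3750


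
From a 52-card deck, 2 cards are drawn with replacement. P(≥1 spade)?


P(not a spade) = 39/52 = 3/4
P(none in 2 draws) = (3/4)^2 = 9/16
P(≥1 spade) = 1 - 9/16 = 7/16

P = 7/16 ≈ 43.75%


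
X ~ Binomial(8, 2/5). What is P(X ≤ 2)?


P(X ≤ 2) = Σ P(X=i) for i=0..2
P(X=0) = 6561/390625
P(X=1) = 34992/390625
P(X=2) = 81648/390625
Sum = 123201/390625

P(X ≤ 2) = 123201/390625 ≈ 31.54%


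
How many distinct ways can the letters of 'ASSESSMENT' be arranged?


Letters: 10, freq: {'A': 1, 'S': 4, 'E': 2, 'M': 1, 'N': 1, 'T': 1}
10!/(1!×4!×2!×1!×1!×1!) = 3628800/48 = 75600

75600


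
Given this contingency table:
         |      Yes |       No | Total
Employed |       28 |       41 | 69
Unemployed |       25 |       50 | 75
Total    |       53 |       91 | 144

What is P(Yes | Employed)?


P(Yes | Employed) = 28/(28+41) = 28/69

P(Yes|Employed) = 28/69 ≈ 40.58%
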